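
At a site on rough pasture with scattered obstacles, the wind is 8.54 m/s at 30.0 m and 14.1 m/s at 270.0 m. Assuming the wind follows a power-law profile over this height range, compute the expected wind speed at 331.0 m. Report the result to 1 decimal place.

First find α: α = ln(V₂/V₁)/ln(z₂/z₁) = ln(14.1/8.54)/ln(270.0/30.0) = 0.50141/2.19722 = 0.2282
Extrapolate from 270.0 m to 331.0 m: V₃ = 14.1 × (331.0/270.0)^0.2282 = 14.1 × 1.0476 = 14.7709 m/s

14.8 m/s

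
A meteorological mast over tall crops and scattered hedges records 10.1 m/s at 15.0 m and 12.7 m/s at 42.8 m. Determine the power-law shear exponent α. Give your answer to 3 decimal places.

α ≈ 0.218

Power law: V₂/V₁ = (z₂/z₁)^α ⇒ α = ln(V₂/V₁) / ln(z₂/z₁)
α = ln(12.7/10.1) / ln(42.8/15.0) = ln(1.2574) / ln(2.8533)
  = 0.22907 / 1.04849 = 0.21847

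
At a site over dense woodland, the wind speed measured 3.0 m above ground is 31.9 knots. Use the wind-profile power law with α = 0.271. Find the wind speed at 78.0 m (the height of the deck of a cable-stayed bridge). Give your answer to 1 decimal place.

Power-law profile: V₂ = V₁ · (z₂/z₁)^α
V₂ = 31.9 × (78.0/3.0)^0.271 = 31.9 × (26.0000)^0.271
    = 31.9 × 2.4180 = 77.1345 knots

77.1 knots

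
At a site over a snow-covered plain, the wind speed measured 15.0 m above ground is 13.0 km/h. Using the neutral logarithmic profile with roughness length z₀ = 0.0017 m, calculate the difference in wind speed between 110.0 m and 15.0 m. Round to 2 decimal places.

Log law: V₂ = V₁ · ln(z₂/z₀)/ln(z₁/z₀) = 13.0 × 11.0776/9.0852 = 15.8510 km/h
ΔV = 15.8510 − 13.0 = 2.8510 km/h

2.85 km/h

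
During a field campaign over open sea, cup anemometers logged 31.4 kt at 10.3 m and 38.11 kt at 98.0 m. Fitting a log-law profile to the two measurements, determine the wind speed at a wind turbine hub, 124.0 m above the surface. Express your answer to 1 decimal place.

Log law: V ∝ ln(z/z₀). From the pair, with r = V₁/V₂ = 0.82393,
ln z₀ = (ln z₁ − r·ln z₂)/(1 − r) = (2.3321 − 0.82393×4.5850)/0.17607 = -8.2101 → z₀ = 0.0002719 m
V₃ = V₁ · ln(z₃/z₀)/ln(z₁/z₀) = 31.4 × 13.0304/10.5423 = 38.8109 kt

38.8 kt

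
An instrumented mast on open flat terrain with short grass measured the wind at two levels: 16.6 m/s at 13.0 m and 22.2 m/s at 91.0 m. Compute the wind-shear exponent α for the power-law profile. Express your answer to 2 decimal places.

α ≈ 0.15

Power law: V₂/V₁ = (z₂/z₁)^α ⇒ α = ln(V₂/V₁) / ln(z₂/z₁)
α = ln(22.2/16.6) / ln(91.0/13.0) = ln(1.3373) / ln(7.0000)
  = 0.29069 / 1.94591 = 0.14938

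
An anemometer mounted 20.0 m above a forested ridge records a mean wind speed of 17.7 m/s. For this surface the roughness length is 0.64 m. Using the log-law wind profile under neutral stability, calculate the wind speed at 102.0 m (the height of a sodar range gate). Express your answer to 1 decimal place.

Log law: V(z) ∝ ln(z/z₀), so V₂/V₁ = ln(z₂/z₀) / ln(z₁/z₀).
ln(102.0/0.64) = 5.0713, ln(20.0/0.64) = 3.4420
V₂ = 17.7 × 5.0713/3.4420 = 17.7 × 1.4733 = 26.0781 m/s

26.1 m/s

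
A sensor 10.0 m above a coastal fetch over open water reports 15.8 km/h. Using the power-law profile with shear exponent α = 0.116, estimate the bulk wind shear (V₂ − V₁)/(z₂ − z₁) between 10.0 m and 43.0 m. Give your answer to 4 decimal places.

Power law: V₂ = V₁ · (z₂/z₁)^α = 15.8 × (4.3000)^0.116 = 18.7128 km/h
ΔV/Δz = (18.7128 − 15.8)/(43.0 − 10.0) = 2.9128/33.0000 = 0.08827 km/h/m

0.0883 km/h/m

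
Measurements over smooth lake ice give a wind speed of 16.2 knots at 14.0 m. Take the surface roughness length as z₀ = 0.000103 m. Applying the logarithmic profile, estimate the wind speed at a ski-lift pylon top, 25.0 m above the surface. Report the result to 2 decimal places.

Log law: V(z) ∝ ln(z/z₀), so V₂/V₁ = ln(z₂/z₀) / ln(z₁/z₀).
ln(25.0/0.000103) = 12.3997, ln(14.0/0.000103) = 11.8198
V₂ = 16.2 × 12.3997/11.8198 = 16.2 × 1.0491 = 16.9947 knots

16.99 knots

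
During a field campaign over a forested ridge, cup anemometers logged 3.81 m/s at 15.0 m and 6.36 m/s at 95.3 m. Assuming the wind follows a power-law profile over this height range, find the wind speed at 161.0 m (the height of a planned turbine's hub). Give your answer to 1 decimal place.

7.4 m/s

First find α: α = ln(V₂/V₁)/ln(z₂/z₁) = ln(6.36/3.81)/ln(95.3/15.0) = 0.51240/1.84898 = 0.2771
Extrapolate from 95.3 m to 161.0 m: V₃ = 6.36 × (161.0/95.3)^0.2771 = 6.36 × 1.1564 = 7.3547 m/s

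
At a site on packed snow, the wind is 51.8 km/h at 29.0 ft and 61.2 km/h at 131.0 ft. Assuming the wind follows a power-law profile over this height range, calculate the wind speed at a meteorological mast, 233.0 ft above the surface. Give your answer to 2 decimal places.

65.22 km/h

First find α: α = ln(V₂/V₁)/ln(z₂/z₁) = ln(61.2/51.8)/ln(131.0/29.0) = 0.16676/1.50790 = 0.1106
Extrapolate from 131.0 ft to 233.0 ft: V₃ = 61.2 × (233.0/131.0)^0.1106 = 61.2 × 1.0658 = 65.2241 km/h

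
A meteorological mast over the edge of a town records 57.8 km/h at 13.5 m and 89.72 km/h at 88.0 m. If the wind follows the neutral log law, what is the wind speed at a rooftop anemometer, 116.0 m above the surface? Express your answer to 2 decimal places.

94.42 km/h

Log law: V ∝ ln(z/z₀). From the pair, with r = V₁/V₂ = 0.64423,
ln z₀ = (ln z₁ − r·ln z₂)/(1 − r) = (2.6027 − 0.64423×4.4773)/0.35577 = -0.7919 → z₀ = 0.4530 m
V₃ = V₁ · ln(z₃/z₀)/ln(z₁/z₀) = 57.8 × 5.5455/3.3946 = 94.4238 km/h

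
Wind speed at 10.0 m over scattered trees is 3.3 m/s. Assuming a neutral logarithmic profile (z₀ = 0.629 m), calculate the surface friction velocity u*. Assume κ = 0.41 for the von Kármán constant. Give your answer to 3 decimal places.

Log law: V(z) = (u*/κ) · ln(z/z₀) ⇒ u* = κ · V / ln(z/z₀)
u* = 0.41 × 3.3 / ln(10.0/0.629) = 0.41 × 3.3 / 2.7662
   = 1.3530 / 2.7662 = 0.4891 m/s

u* ≈ 0.489 m/s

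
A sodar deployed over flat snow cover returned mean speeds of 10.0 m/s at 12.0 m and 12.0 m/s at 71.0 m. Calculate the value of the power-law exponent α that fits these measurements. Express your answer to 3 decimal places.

α ≈ 0.103

Power law: V₂/V₁ = (z₂/z₁)^α ⇒ α = ln(V₂/V₁) / ln(z₂/z₁)
α = ln(12.0/10.0) / ln(71.0/12.0) = ln(1.2000) / ln(5.9167)
  = 0.18232 / 1.77777 = 0.10256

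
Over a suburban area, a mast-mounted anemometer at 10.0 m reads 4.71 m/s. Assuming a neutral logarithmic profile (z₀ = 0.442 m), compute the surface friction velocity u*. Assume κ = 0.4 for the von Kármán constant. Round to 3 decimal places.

u* ≈ 0.604 m/s

Log law: V(z) = (u*/κ) · ln(z/z₀) ⇒ u* = κ · V / ln(z/z₀)
u* = 0.4 × 4.71 / ln(10.0/0.442) = 0.4 × 4.71 / 3.1190
   = 1.8840 / 3.1190 = 0.6040 m/s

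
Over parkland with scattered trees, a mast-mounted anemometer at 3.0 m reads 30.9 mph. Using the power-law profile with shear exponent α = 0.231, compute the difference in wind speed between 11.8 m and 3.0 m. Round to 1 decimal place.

Power law: V₂ = V₁ · (z₂/z₁)^α = 30.9 × (3.9333)^0.231 = 42.3983 mph
ΔV = 42.3983 − 30.9 = 11.4983 mph

11.5 mph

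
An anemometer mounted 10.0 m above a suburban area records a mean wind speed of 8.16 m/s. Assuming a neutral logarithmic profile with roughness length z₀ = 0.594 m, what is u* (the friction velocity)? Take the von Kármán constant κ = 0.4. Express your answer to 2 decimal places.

Log law: V(z) = (u*/κ) · ln(z/z₀) ⇒ u* = κ · V / ln(z/z₀)
u* = 0.4 × 8.16 / ln(10.0/0.594) = 0.4 × 8.16 / 2.8235
   = 3.2640 / 2.8235 = 1.1560 m/s

u* ≈ 1.16 m/s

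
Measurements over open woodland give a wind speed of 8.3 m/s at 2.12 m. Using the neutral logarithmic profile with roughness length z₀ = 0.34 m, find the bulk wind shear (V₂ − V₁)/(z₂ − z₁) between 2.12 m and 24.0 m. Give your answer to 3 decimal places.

0.503 m/s/m

Log law: V₂ = V₁ · ln(z₂/z₀)/ln(z₁/z₀) = 8.3 × 4.2569/1.8302 = 19.3047 m/s
ΔV/Δz = (19.3047 − 8.3)/(24.0 − 2.12) = 11.0047/21.8800 = 0.50296 m/s/m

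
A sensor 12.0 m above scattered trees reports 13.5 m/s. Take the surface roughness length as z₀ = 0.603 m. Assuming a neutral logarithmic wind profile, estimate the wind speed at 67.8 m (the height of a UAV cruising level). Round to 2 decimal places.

21.32 m/s

Log law: V(z) ∝ ln(z/z₀), so V₂/V₁ = ln(z₂/z₀) / ln(z₁/z₀).
ln(67.8/0.603) = 4.7224, ln(12.0/0.603) = 2.9907
V₂ = 13.5 × 4.7224/2.9907 = 13.5 × 1.5790 = 21.3166 m/s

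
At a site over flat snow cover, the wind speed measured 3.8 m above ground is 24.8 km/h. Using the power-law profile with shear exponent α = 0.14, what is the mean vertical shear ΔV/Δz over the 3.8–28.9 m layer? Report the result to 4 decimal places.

0.3246 km/h/m

Power law: V₂ = V₁ · (z₂/z₁)^α = 24.8 × (7.6053)^0.14 = 32.9464 km/h
ΔV/Δz = (32.9464 − 24.8)/(28.9 − 3.8) = 8.1464/25.1000 = 0.32456 km/h/m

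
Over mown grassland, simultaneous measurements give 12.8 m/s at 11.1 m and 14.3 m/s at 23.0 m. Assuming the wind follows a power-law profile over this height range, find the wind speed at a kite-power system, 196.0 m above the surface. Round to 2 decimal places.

19.81 m/s

First find α: α = ln(V₂/V₁)/ln(z₂/z₁) = ln(14.3/12.8)/ln(23.0/11.1) = 0.11081/0.72855 = 0.1521
Extrapolate from 23.0 m to 196.0 m: V₃ = 14.3 × (196.0/23.0)^0.1521 = 14.3 × 1.3853 = 19.8094 m/s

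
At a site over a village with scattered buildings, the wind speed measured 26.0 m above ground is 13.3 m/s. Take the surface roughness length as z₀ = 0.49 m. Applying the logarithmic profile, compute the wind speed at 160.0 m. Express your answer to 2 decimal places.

19.39 m/s

Log law: V(z) ∝ ln(z/z₀), so V₂/V₁ = ln(z₂/z₀) / ln(z₁/z₀).
ln(160.0/0.49) = 5.7885, ln(26.0/0.49) = 3.9714
V₂ = 13.3 × 5.7885/3.9714 = 13.3 × 1.4575 = 19.3852 m/s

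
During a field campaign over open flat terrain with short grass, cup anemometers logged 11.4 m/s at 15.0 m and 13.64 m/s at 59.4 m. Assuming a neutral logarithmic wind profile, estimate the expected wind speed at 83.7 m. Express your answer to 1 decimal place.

Log law: V ∝ ln(z/z₀). From the pair, with r = V₁/V₂ = 0.83578,
ln z₀ = (ln z₁ − r·ln z₂)/(1 − r) = (2.7081 − 0.83578×4.0843)/0.16422 = -4.2960 → z₀ = 0.01362 m
V₃ = V₁ · ln(z₃/z₀)/ln(z₁/z₀) = 11.4 × 8.7233/7.0041 = 14.1982 m/s

14.2 m/s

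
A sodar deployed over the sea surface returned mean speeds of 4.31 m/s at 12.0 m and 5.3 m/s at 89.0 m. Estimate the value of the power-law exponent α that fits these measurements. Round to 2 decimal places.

α ≈ 0.10

Power law: V₂/V₁ = (z₂/z₁)^α ⇒ α = ln(V₂/V₁) / ln(z₂/z₁)
α = ln(5.3/4.31) / ln(89.0/12.0) = ln(1.2297) / ln(7.4167)
  = 0.20677 / 2.00373 = 0.10319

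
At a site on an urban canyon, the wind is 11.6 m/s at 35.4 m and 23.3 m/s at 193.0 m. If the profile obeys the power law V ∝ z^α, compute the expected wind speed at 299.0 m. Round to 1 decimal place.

First find α: α = ln(V₂/V₁)/ln(z₂/z₁) = ln(23.3/11.6)/ln(193.0/35.4) = 0.69745/1.69598 = 0.4112
Extrapolate from 193.0 m to 299.0 m: V₃ = 23.3 × (299.0/193.0)^0.4112 = 23.3 × 1.1972 = 27.8957 m/s

27.9 m/s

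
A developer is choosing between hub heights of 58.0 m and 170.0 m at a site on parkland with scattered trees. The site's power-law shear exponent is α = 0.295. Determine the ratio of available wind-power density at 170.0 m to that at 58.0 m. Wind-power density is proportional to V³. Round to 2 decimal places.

2.59

Speed ratio: V_B/V_A = (z_B/z_A)^α = (170.0/58.0)^0.295 = (2.9310)^0.295 = 1.37332
Power-density ratio: P_B/P_A = (V_B/V_A)³ = (1.37332)³ = 2.59008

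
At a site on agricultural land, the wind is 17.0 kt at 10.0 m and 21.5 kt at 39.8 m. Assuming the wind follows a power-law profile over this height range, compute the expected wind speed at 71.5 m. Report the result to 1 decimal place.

23.8 kt

First find α: α = ln(V₂/V₁)/ln(z₂/z₁) = ln(21.5/17.0)/ln(39.8/10.0) = 0.23484/1.38128 = 0.1700
Extrapolate from 39.8 m to 71.5 m: V₃ = 21.5 × (71.5/39.8)^0.1700 = 21.5 × 1.1047 = 23.7517 kt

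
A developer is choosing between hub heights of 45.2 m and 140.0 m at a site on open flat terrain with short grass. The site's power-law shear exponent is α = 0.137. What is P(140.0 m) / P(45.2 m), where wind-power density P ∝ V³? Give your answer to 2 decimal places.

1.59

Speed ratio: V_B/V_A = (z_B/z_A)^α = (140.0/45.2)^0.137 = (3.0973)^0.137 = 1.16752
Power-density ratio: P_B/P_A = (V_B/V_A)³ = (1.16752)³ = 1.59146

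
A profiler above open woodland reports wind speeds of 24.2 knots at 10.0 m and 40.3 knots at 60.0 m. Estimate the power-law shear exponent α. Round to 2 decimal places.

Power law: V₂/V₁ = (z₂/z₁)^α ⇒ α = ln(V₂/V₁) / ln(z₂/z₁)
α = ln(40.3/24.2) / ln(60.0/10.0) = ln(1.6653) / ln(6.0000)
  = 0.51000 / 1.79176 = 0.28464

α ≈ 0.28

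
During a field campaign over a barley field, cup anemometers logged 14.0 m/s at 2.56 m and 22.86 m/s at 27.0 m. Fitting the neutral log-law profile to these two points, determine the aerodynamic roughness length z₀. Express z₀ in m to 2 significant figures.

z₀ ≈ 0.062 m

Log law: V(z) ∝ ln(z/z₀). With r = V₁/V₂ = 14.0/22.86 = 0.61242,
r · ln(z₂/z₀) = ln(z₁/z₀) ⇒ ln z₀ = (ln z₁ − r·ln z₂)/(1 − r)
ln z₀ = (0.94001 − 0.61242×3.29584) / 0.38758 = -2.7825
z₀ = exp(-2.7825) = 0.06188 m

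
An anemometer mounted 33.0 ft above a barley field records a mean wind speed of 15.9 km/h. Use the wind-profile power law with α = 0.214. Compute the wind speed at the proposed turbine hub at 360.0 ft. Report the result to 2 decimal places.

Power-law profile: V₂ = V₁ · (z₂/z₁)^α
V₂ = 15.9 × (360.0/33.0)^0.214 = 15.9 × (10.9091)^0.214
    = 15.9 × 1.6676 = 26.5145 km/h

26.51 km/h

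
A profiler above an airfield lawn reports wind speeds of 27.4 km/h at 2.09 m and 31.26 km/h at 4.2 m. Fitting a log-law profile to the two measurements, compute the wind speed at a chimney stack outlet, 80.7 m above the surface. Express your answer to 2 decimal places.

47.61 km/h

Log law: V ∝ ln(z/z₀). From the pair, with r = V₁/V₂ = 0.87652,
ln z₀ = (ln z₁ − r·ln z₂)/(1 − r) = (0.7372 − 0.87652×1.4351)/0.12348 = -4.2170 → z₀ = 0.01474 m
V₃ = V₁ · ln(z₃/z₀)/ln(z₁/z₀) = 27.4 × 8.6077/4.9542 = 47.6069 km/h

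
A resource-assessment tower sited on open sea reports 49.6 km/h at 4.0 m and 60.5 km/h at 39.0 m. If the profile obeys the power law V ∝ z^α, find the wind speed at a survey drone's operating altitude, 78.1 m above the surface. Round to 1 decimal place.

First find α: α = ln(V₂/V₁)/ln(z₂/z₁) = ln(60.5/49.6)/ln(39.0/4.0) = 0.19865/2.27727 = 0.0872
Extrapolate from 39.0 m to 78.1 m: V₃ = 60.5 × (78.1/39.0)^0.0872 = 60.5 × 1.0624 = 64.2782 km/h

64.3 km/h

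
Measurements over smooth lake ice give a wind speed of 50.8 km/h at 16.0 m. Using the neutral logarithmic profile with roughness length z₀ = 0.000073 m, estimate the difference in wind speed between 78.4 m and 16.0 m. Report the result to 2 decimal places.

6.56 km/h

Log law: V₂ = V₁ · ln(z₂/z₀)/ln(z₁/z₀) = 50.8 × 13.8869/12.2976 = 57.3649 km/h
ΔV = 57.3649 − 50.8 = 6.5649 km/h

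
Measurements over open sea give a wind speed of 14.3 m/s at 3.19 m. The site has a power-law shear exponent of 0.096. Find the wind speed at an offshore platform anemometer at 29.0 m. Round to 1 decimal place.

17.7 m/s

Power-law profile: V₂ = V₁ · (z₂/z₁)^α
V₂ = 14.3 × (29.0/3.19)^0.096 = 14.3 × (9.0909)^0.096
    = 14.3 × 1.2360 = 17.6751 m/s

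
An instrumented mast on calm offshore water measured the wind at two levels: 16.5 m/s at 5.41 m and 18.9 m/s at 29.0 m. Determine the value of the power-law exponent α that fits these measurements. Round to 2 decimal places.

α ≈ 0.08

Power law: V₂/V₁ = (z₂/z₁)^α ⇒ α = ln(V₂/V₁) / ln(z₂/z₁)
α = ln(18.9/16.5) / ln(29.0/5.41) = ln(1.1455) / ln(5.3604)
  = 0.13580 / 1.67905 = 0.08088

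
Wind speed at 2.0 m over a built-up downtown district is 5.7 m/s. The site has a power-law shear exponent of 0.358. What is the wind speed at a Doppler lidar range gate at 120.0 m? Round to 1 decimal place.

24.7 m/s

Power-law profile: V₂ = V₁ · (z₂/z₁)^α
V₂ = 5.7 × (120.0/2.0)^0.358 = 5.7 × (60.0000)^0.358
    = 5.7 × 4.3309 = 24.6861 m/s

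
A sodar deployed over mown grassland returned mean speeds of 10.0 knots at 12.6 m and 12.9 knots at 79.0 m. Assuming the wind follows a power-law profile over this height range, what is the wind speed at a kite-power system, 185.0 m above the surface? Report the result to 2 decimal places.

First find α: α = ln(V₂/V₁)/ln(z₂/z₁) = ln(12.9/10.0)/ln(79.0/12.6) = 0.25464/1.83575 = 0.1387
Extrapolate from 79.0 m to 185.0 m: V₃ = 12.9 × (185.0/79.0)^0.1387 = 12.9 × 1.1253 = 14.5161 knots

14.52 knots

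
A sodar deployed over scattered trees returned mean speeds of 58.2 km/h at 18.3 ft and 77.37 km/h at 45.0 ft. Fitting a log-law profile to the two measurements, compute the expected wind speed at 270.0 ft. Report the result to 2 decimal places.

115.54 km/h

Log law: V ∝ ln(z/z₀). From the pair, with r = V₁/V₂ = 0.75223,
ln z₀ = (ln z₁ − r·ln z₂)/(1 − r) = (2.9069 − 0.75223×3.8067)/0.24777 = 0.1752 → z₀ = 1.192 ft
V₃ = V₁ · ln(z₃/z₀)/ln(z₁/z₀) = 58.2 × 5.4232/2.7317 = 115.5446 km/h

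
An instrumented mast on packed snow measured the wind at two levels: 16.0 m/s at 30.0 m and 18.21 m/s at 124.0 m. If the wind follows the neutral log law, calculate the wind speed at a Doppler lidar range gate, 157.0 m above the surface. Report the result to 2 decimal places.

Log law: V ∝ ln(z/z₀). From the pair, with r = V₁/V₂ = 0.87864,
ln z₀ = (ln z₁ − r·ln z₂)/(1 − r) = (3.4012 − 0.87864×4.8203)/0.12136 = -6.8727 → z₀ = 0.001036 m
V₃ = V₁ · ln(z₃/z₀)/ln(z₁/z₀) = 16.0 × 11.9290/10.2739 = 18.5775 m/s

18.58 m/s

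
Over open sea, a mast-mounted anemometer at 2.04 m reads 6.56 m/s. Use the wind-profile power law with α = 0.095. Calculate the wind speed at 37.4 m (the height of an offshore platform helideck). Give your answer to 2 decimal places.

Power-law profile: V₂ = V₁ · (z₂/z₁)^α
V₂ = 6.56 × (37.4/2.04)^0.095 = 6.56 × (18.3333)^0.095
    = 6.56 × 1.3183 = 8.6479 m/s

8.65 m/s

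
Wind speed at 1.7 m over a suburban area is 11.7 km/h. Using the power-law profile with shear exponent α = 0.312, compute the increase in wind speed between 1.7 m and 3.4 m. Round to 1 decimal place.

Power law: V₂ = V₁ · (z₂/z₁)^α = 11.7 × (2.0000)^0.312 = 14.5247 km/h
ΔV = 14.5247 − 11.7 = 2.8247 km/h

2.8 km/h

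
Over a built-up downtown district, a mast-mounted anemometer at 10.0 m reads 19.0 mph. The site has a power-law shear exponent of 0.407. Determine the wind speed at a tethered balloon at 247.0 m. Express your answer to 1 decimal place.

Power-law profile: V₂ = V₁ · (z₂/z₁)^α
V₂ = 19.0 × (247.0/10.0)^0.407 = 19.0 × (24.7000)^0.407
    = 19.0 × 3.6883 = 70.0779 mph

70.1 mph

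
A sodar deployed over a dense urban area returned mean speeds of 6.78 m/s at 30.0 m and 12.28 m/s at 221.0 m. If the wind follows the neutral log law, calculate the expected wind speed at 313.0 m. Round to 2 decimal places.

Log law: V ∝ ln(z/z₀). From the pair, with r = V₁/V₂ = 0.55212,
ln z₀ = (ln z₁ − r·ln z₂)/(1 − r) = (3.4012 − 0.55212×5.3982)/0.44788 = 0.9395 → z₀ = 2.559 m
V₃ = V₁ · ln(z₃/z₀)/ln(z₁/z₀) = 6.78 × 4.8067/2.4617 = 13.2386 m/s

13.24 m/s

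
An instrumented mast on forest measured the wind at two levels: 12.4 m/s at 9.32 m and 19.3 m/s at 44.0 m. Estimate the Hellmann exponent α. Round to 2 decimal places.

α ≈ 0.29

Power law: V₂/V₁ = (z₂/z₁)^α ⇒ α = ln(V₂/V₁) / ln(z₂/z₁)
α = ln(19.3/12.4) / ln(44.0/9.32) = ln(1.5565) / ln(4.7210)
  = 0.44241 / 1.55203 = 0.28505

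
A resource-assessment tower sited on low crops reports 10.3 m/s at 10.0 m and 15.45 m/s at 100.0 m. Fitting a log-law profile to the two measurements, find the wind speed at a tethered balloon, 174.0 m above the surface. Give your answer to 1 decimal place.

16.7 m/s

Log law: V ∝ ln(z/z₀). From the pair, with r = V₁/V₂ = 0.66667,
ln z₀ = (ln z₁ − r·ln z₂)/(1 − r) = (2.3026 − 0.66667×4.6052)/0.33333 = -2.3026 → z₀ = 0.10000 m
V₃ = V₁ · ln(z₃/z₀)/ln(z₁/z₀) = 10.3 × 7.4616/4.6052 = 16.6888 m/s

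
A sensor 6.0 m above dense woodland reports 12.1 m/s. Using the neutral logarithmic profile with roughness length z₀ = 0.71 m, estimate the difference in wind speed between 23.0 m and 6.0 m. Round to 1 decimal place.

Log law: V₂ = V₁ · ln(z₂/z₀)/ln(z₁/z₀) = 12.1 × 3.4780/2.1342 = 19.7182 m/s
ΔV = 19.7182 − 12.1 = 7.6182 m/s

7.6 m/s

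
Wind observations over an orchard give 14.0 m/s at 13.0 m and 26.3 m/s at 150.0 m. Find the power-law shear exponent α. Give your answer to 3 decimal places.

α ≈ 0.258

Power law: V₂/V₁ = (z₂/z₁)^α ⇒ α = ln(V₂/V₁) / ln(z₂/z₁)
α = ln(26.3/14.0) / ln(150.0/13.0) = ln(1.8786) / ln(11.5385)
  = 0.63051 / 2.44569 = 0.25781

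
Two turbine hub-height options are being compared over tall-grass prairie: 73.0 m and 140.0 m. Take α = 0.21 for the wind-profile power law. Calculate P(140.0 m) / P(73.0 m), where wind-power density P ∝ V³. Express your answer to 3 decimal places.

1.507

Speed ratio: V_B/V_A = (z_B/z_A)^α = (140.0/73.0)^0.21 = (1.9178)^0.21 = 1.14654
Power-density ratio: P_B/P_A = (V_B/V_A)³ = (1.14654)³ = 1.50719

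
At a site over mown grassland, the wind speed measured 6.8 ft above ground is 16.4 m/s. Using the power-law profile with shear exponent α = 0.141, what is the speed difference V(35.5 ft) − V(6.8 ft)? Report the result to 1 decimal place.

4.3 m/s

Power law: V₂ = V₁ · (z₂/z₁)^α = 16.4 × (5.2206)^0.141 = 20.7034 m/s
ΔV = 20.7034 − 16.4 = 4.3034 m/s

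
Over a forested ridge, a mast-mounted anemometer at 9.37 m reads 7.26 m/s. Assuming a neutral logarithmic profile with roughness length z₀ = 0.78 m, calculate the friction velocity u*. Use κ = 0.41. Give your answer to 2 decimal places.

u* ≈ 1.20 m/s

Log law: V(z) = (u*/κ) · ln(z/z₀) ⇒ u* = κ · V / ln(z/z₀)
u* = 0.41 × 7.26 / ln(9.37/0.78) = 0.41 × 7.26 / 2.4860
   = 2.9766 / 2.4860 = 1.1974 m/s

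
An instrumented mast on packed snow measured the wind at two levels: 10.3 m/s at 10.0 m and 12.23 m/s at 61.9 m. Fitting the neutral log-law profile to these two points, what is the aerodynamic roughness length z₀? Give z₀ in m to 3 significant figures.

z₀ ≈ 0.000596 m

Log law: V(z) ∝ ln(z/z₀). With r = V₁/V₂ = 10.3/12.23 = 0.84219,
r · ln(z₂/z₀) = ln(z₁/z₀) ⇒ ln z₀ = (ln z₁ − r·ln z₂)/(1 − r)
ln z₀ = (2.30259 − 0.84219×4.12552) / 0.15781 = -7.4260
z₀ = exp(-7.4260) = 0.0005955 m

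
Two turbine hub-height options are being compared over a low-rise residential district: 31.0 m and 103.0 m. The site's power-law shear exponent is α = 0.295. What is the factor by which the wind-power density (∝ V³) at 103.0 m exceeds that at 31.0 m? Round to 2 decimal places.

Speed ratio: V_B/V_A = (z_B/z_A)^α = (103.0/31.0)^0.295 = (3.3226)^0.295 = 1.42507
Power-density ratio: P_B/P_A = (V_B/V_A)³ = (1.42507)³ = 2.89405

2.89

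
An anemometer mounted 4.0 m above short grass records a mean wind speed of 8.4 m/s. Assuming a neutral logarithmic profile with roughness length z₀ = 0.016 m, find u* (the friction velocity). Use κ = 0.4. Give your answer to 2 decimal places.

Log law: V(z) = (u*/κ) · ln(z/z₀) ⇒ u* = κ · V / ln(z/z₀)
u* = 0.4 × 8.4 / ln(4.0/0.016) = 0.4 × 8.4 / 5.5215
   = 3.3600 / 5.5215 = 0.6085 m/s

u* ≈ 0.61 m/s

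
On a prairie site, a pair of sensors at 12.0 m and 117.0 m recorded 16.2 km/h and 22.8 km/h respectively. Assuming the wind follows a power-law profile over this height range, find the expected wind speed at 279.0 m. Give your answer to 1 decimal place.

First find α: α = ln(V₂/V₁)/ln(z₂/z₁) = ln(22.8/16.2)/ln(117.0/12.0) = 0.34175/2.27727 = 0.1501
Extrapolate from 117.0 m to 279.0 m: V₃ = 22.8 × (279.0/117.0)^0.1501 = 22.8 × 1.1393 = 25.9761 km/h

26.0 km/h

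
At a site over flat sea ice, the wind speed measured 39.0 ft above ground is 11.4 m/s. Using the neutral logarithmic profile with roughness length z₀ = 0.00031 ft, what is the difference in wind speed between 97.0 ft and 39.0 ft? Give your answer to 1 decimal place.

0.9 m/s

Log law: V₂ = V₁ · ln(z₂/z₀)/ln(z₁/z₀) = 11.4 × 12.6536/11.7425 = 12.2846 m/s
ΔV = 12.2846 − 11.4 = 0.8846 m/s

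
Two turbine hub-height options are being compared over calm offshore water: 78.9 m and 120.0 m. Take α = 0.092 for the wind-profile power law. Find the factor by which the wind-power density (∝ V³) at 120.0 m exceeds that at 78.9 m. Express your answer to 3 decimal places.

Speed ratio: V_B/V_A = (z_B/z_A)^α = (120.0/78.9)^0.092 = (1.5209)^0.092 = 1.03933
Power-density ratio: P_B/P_A = (V_B/V_A)³ = (1.03933)³ = 1.12269

1.123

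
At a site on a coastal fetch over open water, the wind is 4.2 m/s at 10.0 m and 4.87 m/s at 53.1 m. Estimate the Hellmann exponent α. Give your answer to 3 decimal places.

Power law: V₂/V₁ = (z₂/z₁)^α ⇒ α = ln(V₂/V₁) / ln(z₂/z₁)
α = ln(4.87/4.2) / ln(53.1/10.0) = ln(1.1595) / ln(5.3100)
  = 0.14801 / 1.66959 = 0.08865

α ≈ 0.089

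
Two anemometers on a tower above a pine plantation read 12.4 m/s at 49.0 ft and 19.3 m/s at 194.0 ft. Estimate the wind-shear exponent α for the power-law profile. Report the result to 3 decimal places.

Power law: V₂/V₁ = (z₂/z₁)^α ⇒ α = ln(V₂/V₁) / ln(z₂/z₁)
α = ln(19.3/12.4) / ln(194.0/49.0) = ln(1.5565) / ln(3.9592)
  = 0.44241 / 1.37604 = 0.32151

α ≈ 0.322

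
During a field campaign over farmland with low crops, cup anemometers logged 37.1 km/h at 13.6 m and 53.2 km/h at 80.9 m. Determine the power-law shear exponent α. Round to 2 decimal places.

α ≈ 0.20

Power law: V₂/V₁ = (z₂/z₁)^α ⇒ α = ln(V₂/V₁) / ln(z₂/z₁)
α = ln(53.2/37.1) / ln(80.9/13.6) = ln(1.4340) / ln(5.9485)
  = 0.36044 / 1.78314 = 0.20214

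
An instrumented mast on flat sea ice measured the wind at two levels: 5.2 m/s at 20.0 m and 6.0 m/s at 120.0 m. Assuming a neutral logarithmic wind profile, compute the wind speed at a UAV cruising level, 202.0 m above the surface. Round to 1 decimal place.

6.2 m/s

Log law: V ∝ ln(z/z₀). From the pair, with r = V₁/V₂ = 0.86667,
ln z₀ = (ln z₁ − r·ln z₂)/(1 − r) = (2.9957 − 0.86667×4.7875)/0.13333 = -8.6507 → z₀ = 0.0001750 m
V₃ = V₁ · ln(z₃/z₀)/ln(z₁/z₀) = 5.2 × 13.9590/11.6464 = 6.2325 m/s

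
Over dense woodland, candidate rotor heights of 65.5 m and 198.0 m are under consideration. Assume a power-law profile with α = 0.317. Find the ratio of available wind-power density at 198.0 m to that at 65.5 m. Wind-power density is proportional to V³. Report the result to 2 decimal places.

Speed ratio: V_B/V_A = (z_B/z_A)^α = (198.0/65.5)^0.317 = (3.0229)^0.317 = 1.42002
Power-density ratio: P_B/P_A = (V_B/V_A)³ = (1.42002)³ = 2.86341

2.86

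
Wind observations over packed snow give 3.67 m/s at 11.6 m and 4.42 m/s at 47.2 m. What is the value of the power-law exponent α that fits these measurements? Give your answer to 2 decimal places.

α ≈ 0.13

Power law: V₂/V₁ = (z₂/z₁)^α ⇒ α = ln(V₂/V₁) / ln(z₂/z₁)
α = ln(4.42/3.67) / ln(47.2/11.6) = ln(1.2044) / ln(4.0690)
  = 0.18595 / 1.40339 = 0.13250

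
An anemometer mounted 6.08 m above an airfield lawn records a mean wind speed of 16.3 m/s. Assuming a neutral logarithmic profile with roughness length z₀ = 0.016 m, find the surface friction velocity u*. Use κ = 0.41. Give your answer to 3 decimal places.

Log law: V(z) = (u*/κ) · ln(z/z₀) ⇒ u* = κ · V / ln(z/z₀)
u* = 0.41 × 16.3 / ln(6.08/0.016) = 0.41 × 16.3 / 5.9402
   = 6.6830 / 5.9402 = 1.1251 m/s

u* ≈ 1.125 m/s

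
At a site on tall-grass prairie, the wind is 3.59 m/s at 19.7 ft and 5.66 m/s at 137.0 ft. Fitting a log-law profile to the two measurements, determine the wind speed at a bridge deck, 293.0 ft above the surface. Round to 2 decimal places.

6.47 m/s

Log law: V ∝ ln(z/z₀). From the pair, with r = V₁/V₂ = 0.63428,
ln z₀ = (ln z₁ − r·ln z₂)/(1 − r) = (2.9806 − 0.63428×4.9200)/0.36572 = -0.3828 → z₀ = 0.6819 ft
V₃ = V₁ · ln(z₃/z₀)/ln(z₁/z₀) = 3.59 × 6.0630/3.3634 = 6.4714 m/s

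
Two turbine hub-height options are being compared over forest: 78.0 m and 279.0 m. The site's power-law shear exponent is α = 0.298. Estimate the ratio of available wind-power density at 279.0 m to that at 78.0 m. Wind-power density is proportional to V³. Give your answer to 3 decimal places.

3.125

Speed ratio: V_B/V_A = (z_B/z_A)^α = (279.0/78.0)^0.298 = (3.5769)^0.298 = 1.46199
Power-density ratio: P_B/P_A = (V_B/V_A)³ = (1.46199)³ = 3.12491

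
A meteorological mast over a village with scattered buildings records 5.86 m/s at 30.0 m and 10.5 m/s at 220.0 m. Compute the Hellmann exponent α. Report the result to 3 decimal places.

α ≈ 0.293

Power law: V₂/V₁ = (z₂/z₁)^α ⇒ α = ln(V₂/V₁) / ln(z₂/z₁)
α = ln(10.5/5.86) / ln(220.0/30.0) = ln(1.7918) / ln(7.3333)
  = 0.58323 / 1.99243 = 0.29272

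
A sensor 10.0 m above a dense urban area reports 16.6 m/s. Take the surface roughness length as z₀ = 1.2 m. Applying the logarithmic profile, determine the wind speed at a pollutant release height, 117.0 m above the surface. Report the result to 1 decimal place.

35.9 m/s

Log law: V(z) ∝ ln(z/z₀), so V₂/V₁ = ln(z₂/z₀) / ln(z₁/z₀).
ln(117.0/1.2) = 4.5799, ln(10.0/1.2) = 2.1203
V₂ = 16.6 × 4.5799/2.1203 = 16.6 × 2.1600 = 35.8567 m/s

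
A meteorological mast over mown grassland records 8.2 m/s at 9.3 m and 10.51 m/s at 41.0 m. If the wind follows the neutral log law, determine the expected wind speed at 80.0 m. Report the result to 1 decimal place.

Log law: V ∝ ln(z/z₀). From the pair, with r = V₁/V₂ = 0.78021,
ln z₀ = (ln z₁ − r·ln z₂)/(1 − r) = (2.2300 − 0.78021×3.7136)/0.21979 = -3.0363 → z₀ = 0.04801 m
V₃ = V₁ · ln(z₃/z₀)/ln(z₁/z₀) = 8.2 × 7.4183/5.2663 = 11.5508 m/s

11.6 m/s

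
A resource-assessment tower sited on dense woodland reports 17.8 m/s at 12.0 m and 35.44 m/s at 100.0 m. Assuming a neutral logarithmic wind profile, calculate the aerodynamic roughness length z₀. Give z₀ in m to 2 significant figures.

z₀ ≈ 1.4 m

Log law: V(z) ∝ ln(z/z₀). With r = V₁/V₂ = 17.8/35.44 = 0.50226,
r · ln(z₂/z₀) = ln(z₁/z₀) ⇒ ln z₀ = (ln z₁ − r·ln z₂)/(1 − r)
ln z₀ = (2.48491 − 0.50226×4.60517) / 0.49774 = 0.3454
z₀ = exp(0.3454) = 1.413 m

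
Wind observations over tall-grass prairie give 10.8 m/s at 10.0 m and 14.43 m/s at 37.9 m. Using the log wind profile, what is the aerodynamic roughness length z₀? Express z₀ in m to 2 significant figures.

Log law: V(z) ∝ ln(z/z₀). With r = V₁/V₂ = 10.8/14.43 = 0.74844,
r · ln(z₂/z₀) = ln(z₁/z₀) ⇒ ln z₀ = (ln z₁ − r·ln z₂)/(1 − r)
ln z₀ = (2.30259 − 0.74844×3.63495) / 0.25156 = -1.6615
z₀ = exp(-1.6615) = 0.1899 m

z₀ ≈ 0.19 m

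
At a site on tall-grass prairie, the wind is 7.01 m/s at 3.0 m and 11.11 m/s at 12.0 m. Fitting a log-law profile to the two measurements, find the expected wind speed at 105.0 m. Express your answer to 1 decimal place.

Log law: V ∝ ln(z/z₀). From the pair, with r = V₁/V₂ = 0.63096,
ln z₀ = (ln z₁ − r·ln z₂)/(1 − r) = (1.0986 − 0.63096×2.4849)/0.36904 = -1.2716 → z₀ = 0.2804 m
V₃ = V₁ · ln(z₃/z₀)/ln(z₁/z₀) = 7.01 × 5.9256/2.3702 = 17.5250 m/s

17.5 m/s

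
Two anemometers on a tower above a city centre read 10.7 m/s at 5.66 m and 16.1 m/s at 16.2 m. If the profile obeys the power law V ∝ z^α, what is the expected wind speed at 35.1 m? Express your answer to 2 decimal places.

21.74 m/s

First find α: α = ln(V₂/V₁)/ln(z₂/z₁) = ln(16.1/10.7)/ln(16.2/5.66) = 0.40858/1.05159 = 0.3885
Extrapolate from 16.2 m to 35.1 m: V₃ = 16.1 × (35.1/16.2)^0.3885 = 16.1 × 1.3504 = 21.7416 m/s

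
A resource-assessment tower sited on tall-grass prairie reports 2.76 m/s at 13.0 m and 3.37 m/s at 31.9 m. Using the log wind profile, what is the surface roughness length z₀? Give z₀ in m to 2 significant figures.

z₀ ≈ 0.22 m

Log law: V(z) ∝ ln(z/z₀). With r = V₁/V₂ = 2.76/3.37 = 0.81899,
r · ln(z₂/z₀) = ln(z₁/z₀) ⇒ ln z₀ = (ln z₁ − r·ln z₂)/(1 − r)
ln z₀ = (2.56495 − 0.81899×3.46261) / 0.18101 = -1.4966
z₀ = exp(-1.4966) = 0.2239 m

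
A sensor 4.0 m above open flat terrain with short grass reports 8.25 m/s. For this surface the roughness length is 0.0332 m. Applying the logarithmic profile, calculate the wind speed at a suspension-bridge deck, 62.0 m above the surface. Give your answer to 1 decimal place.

13.0 m/s

Log law: V(z) ∝ ln(z/z₀), so V₂/V₁ = ln(z₂/z₀) / ln(z₁/z₀).
ln(62.0/0.0332) = 7.5323, ln(4.0/0.0332) = 4.7915
V₂ = 8.25 × 7.5323/4.7915 = 8.25 × 1.5720 = 12.9692 m/s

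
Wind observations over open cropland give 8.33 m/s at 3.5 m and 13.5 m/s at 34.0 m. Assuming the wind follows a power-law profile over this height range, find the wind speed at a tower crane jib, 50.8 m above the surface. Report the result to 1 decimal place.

14.7 m/s

First find α: α = ln(V₂/V₁)/ln(z₂/z₁) = ln(13.5/8.33)/ln(34.0/3.5) = 0.48283/2.27360 = 0.2124
Extrapolate from 34.0 m to 50.8 m: V₃ = 13.5 × (50.8/34.0)^0.2124 = 13.5 × 1.0890 = 14.7017 m/s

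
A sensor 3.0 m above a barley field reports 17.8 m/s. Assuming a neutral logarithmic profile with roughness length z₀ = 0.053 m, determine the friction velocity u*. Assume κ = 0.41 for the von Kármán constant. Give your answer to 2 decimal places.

u* ≈ 1.81 m/s

Log law: V(z) = (u*/κ) · ln(z/z₀) ⇒ u* = κ · V / ln(z/z₀)
u* = 0.41 × 17.8 / ln(3.0/0.053) = 0.41 × 17.8 / 4.0361
   = 7.2980 / 4.0361 = 1.8082 m/s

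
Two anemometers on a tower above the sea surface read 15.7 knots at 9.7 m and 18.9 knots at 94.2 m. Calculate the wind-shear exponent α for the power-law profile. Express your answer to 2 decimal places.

α ≈ 0.08

Power law: V₂/V₁ = (z₂/z₁)^α ⇒ α = ln(V₂/V₁) / ln(z₂/z₁)
α = ln(18.9/15.7) / ln(94.2/9.7) = ln(1.2038) / ln(9.7113)
  = 0.18550 / 2.27329 = 0.08160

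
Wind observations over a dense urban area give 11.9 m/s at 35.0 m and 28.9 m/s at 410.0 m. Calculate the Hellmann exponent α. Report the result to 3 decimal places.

Power law: V₂/V₁ = (z₂/z₁)^α ⇒ α = ln(V₂/V₁) / ln(z₂/z₁)
α = ln(28.9/11.9) / ln(410.0/35.0) = ln(2.4286) / ln(11.7143)
  = 0.88730 / 2.46081 = 0.36057

α ≈ 0.361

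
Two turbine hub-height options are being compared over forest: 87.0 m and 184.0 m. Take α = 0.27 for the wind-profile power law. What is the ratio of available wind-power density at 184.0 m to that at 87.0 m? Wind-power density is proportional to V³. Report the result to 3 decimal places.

Speed ratio: V_B/V_A = (z_B/z_A)^α = (184.0/87.0)^0.27 = (2.1149)^0.27 = 1.22414
Power-density ratio: P_B/P_A = (V_B/V_A)³ = (1.22414)³ = 1.83439

1.834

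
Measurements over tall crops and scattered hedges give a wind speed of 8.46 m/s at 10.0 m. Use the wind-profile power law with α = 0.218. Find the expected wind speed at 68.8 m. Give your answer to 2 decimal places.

Power-law profile: V₂ = V₁ · (z₂/z₁)^α
V₂ = 8.46 × (68.8/10.0)^0.218 = 8.46 × (6.8800)^0.218
    = 8.46 × 1.5226 = 12.8814 m/s

12.88 m/s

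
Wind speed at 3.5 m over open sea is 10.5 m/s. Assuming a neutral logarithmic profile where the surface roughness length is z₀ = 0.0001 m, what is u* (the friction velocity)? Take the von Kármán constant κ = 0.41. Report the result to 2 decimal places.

u* ≈ 0.41 m/s

Log law: V(z) = (u*/κ) · ln(z/z₀) ⇒ u* = κ · V / ln(z/z₀)
u* = 0.41 × 10.5 / ln(3.5/0.0001) = 0.41 × 10.5 / 10.4631
   = 4.3050 / 10.4631 = 0.4114 m/s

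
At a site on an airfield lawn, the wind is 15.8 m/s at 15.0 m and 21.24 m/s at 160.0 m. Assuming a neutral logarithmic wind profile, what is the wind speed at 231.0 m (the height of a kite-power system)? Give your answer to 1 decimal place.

22.1 m/s

Log law: V ∝ ln(z/z₀). From the pair, with r = V₁/V₂ = 0.74388,
ln z₀ = (ln z₁ − r·ln z₂)/(1 − r) = (2.7081 − 0.74388×5.0752)/0.25612 = -4.1671 → z₀ = 0.01550 m
V₃ = V₁ · ln(z₃/z₀)/ln(z₁/z₀) = 15.8 × 9.6095/6.8751 = 22.0840 m/s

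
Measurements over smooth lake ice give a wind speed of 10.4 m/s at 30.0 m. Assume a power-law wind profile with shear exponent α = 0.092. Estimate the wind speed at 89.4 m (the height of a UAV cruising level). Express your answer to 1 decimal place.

11.5 m/s

Power-law profile: V₂ = V₁ · (z₂/z₁)^α
V₂ = 10.4 × (89.4/30.0)^0.092 = 10.4 × (2.9800)^0.092
    = 10.4 × 1.1057 = 11.4990 m/s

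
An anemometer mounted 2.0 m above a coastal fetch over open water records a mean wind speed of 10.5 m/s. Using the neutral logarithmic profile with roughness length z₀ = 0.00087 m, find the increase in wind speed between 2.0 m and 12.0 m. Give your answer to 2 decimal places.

Log law: V₂ = V₁ · ln(z₂/z₀)/ln(z₁/z₀) = 10.5 × 9.5319/7.7402 = 12.9306 m/s
ΔV = 12.9306 − 10.5 = 2.4306 m/s

2.43 m/s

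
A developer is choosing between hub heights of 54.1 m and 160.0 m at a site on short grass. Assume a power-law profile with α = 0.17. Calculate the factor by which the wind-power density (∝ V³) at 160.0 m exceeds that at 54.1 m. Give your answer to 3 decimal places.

Speed ratio: V_B/V_A = (z_B/z_A)^α = (160.0/54.1)^0.17 = (2.9575)^0.17 = 1.20242
Power-density ratio: P_B/P_A = (V_B/V_A)³ = (1.20242)³ = 1.73848

1.738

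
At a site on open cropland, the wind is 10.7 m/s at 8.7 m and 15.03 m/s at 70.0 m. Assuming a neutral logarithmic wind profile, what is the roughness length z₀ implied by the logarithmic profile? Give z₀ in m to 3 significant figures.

z₀ ≈ 0.0503 m

Log law: V(z) ∝ ln(z/z₀). With r = V₁/V₂ = 10.7/15.03 = 0.71191,
r · ln(z₂/z₀) = ln(z₁/z₀) ⇒ ln z₀ = (ln z₁ − r·ln z₂)/(1 − r)
ln z₀ = (2.16332 − 0.71191×4.24850) / 0.28809 = -2.9894
z₀ = exp(-2.9894) = 0.05032 m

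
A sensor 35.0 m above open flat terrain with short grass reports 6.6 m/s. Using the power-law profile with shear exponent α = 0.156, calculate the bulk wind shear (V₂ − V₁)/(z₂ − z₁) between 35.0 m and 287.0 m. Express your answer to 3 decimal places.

Power law: V₂ = V₁ · (z₂/z₁)^α = 6.6 × (8.2000)^0.156 = 9.1643 m/s
ΔV/Δz = (9.1643 − 6.6)/(287.0 − 35.0) = 2.5643/252.0000 = 0.01018 m/s/m

0.010 m/s/m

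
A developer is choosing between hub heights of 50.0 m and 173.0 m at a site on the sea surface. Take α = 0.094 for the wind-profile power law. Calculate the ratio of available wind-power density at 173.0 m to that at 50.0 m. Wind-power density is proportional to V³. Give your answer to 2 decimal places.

Speed ratio: V_B/V_A = (z_B/z_A)^α = (173.0/50.0)^0.094 = (3.4600)^0.094 = 1.12376
Power-density ratio: P_B/P_A = (V_B/V_A)³ = (1.12376)³ = 1.41912

1.42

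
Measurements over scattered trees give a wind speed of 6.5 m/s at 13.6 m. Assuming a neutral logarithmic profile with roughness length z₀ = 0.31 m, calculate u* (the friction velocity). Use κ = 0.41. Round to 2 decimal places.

Log law: V(z) = (u*/κ) · ln(z/z₀) ⇒ u* = κ · V / ln(z/z₀)
u* = 0.41 × 6.5 / ln(13.6/0.31) = 0.41 × 6.5 / 3.7813
   = 2.6650 / 3.7813 = 0.7048 m/s

u* ≈ 0.70 m/s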